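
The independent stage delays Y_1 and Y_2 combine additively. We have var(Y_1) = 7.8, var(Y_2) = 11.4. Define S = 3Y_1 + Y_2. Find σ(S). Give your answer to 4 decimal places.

By independence, var(S) = (3)²var(Y_1) + (1)²var(Y_2)
= (3)²·7.8 + (1)²·11.4 = 81.6
σ(S) = √81.6 ≈ 9.0333

9.0333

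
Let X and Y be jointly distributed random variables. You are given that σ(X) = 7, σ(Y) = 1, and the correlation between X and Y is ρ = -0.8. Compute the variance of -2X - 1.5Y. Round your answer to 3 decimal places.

164.650

var(X) = (7)² = 49;  var(Y) = (1)² = 1
Cov(X,Y) = ρ·σ(X)·σ(Y) = -0.8·7·1 = -5.6
var(-2X - 1.5Y) = (-2)²·var(X) + (-1.5)²·var(Y) + 2·(-2)·(-1.5)·Cov(X,Y)
= 4·49 + 2.25·1 + 6·-5.6 = 164.65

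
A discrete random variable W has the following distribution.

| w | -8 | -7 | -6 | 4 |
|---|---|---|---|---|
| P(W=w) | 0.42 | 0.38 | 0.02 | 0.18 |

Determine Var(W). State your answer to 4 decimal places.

E[W] = (-8)(0.42) + (-7)(0.38) + (-6)(0.02) + (4)(0.18) = -5.42
E[W²] = (-8)²(0.42) + (-7)²(0.38) + (-6)²(0.02) + (4)²(0.18) = 49.1
Var(W) = E[W²] − (E[W])² = 49.1 − (-5.42)² = 19.7236

19.7236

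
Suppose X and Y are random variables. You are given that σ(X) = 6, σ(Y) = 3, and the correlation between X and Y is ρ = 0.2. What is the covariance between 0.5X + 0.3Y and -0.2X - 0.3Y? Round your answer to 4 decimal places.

V(X) = (6)² = 36;  V(Y) = (3)² = 9
Cov(X,Y) = ρ·σ(X)·σ(Y) = 0.2·6·3 = 3.6
Cov(0.5X + 0.3Y, -0.2X - 0.3Y) = (0.5)(-0.2)V(X) + (0.3)(-0.3)V(Y) + [(0.5)(-0.3) + (0.3)(-0.2)]Cov(X,Y)
= -0.1·36 + -0.09·9 + -0.21·3.6 = -5.166

-5.1660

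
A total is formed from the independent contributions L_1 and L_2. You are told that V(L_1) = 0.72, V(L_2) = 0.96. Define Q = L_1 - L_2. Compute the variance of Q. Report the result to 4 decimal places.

By independence, V(Q) = (1)²V(L_1) + (-1)²V(L_2)
= (1)²·0.72 + (-1)²·0.96 = 1.68

1.6800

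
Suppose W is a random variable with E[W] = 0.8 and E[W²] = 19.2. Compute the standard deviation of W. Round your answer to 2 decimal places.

var(W) = 19.2 − (0.8)² = 18.56
SD(W) = √18.56 ≈ 4.31

4.31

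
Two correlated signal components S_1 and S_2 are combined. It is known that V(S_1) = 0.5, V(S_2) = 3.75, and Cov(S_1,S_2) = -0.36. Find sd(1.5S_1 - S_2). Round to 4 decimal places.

2.4403

V(1.5S_1 - S_2) = (1.5)²·V(S_1) + (-1)²·V(S_2) + 2·(1.5)·(-1)·Cov(S_1,S_2)
= 2.25·0.5 + 1·3.75 + -3·-0.36 = 5.955
sd(1.5S_1 - S_2) = √5.955 ≈ 2.4403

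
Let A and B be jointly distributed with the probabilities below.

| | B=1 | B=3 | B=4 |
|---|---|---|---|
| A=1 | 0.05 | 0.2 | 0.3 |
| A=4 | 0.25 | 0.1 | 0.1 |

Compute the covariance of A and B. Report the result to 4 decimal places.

E[A] = 2.35,  E[B] = 2.8
E[AB] = 5.65
cov(A,B) = E[AB] − E[A]E[B] = 5.65 − (2.35)(2.8) = -0.93

-0.9300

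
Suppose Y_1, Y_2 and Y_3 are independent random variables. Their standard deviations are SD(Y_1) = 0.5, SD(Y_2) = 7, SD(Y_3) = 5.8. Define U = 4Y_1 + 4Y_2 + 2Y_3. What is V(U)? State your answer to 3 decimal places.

V(Y_1) = 0.25, V(Y_2) = 49, V(Y_3) = 33.64
By independence, V(U) = (4)²V(Y_1) + (4)²V(Y_2) + (2)²V(Y_3)
= (4)²·0.25 + (4)²·49 + (2)²·33.64 = 922.56

922.560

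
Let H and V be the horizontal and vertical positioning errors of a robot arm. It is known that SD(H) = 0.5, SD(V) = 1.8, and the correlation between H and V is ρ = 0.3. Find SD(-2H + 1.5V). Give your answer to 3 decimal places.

2.583

Var(H) = (0.5)² = 0.25;  Var(V) = (1.8)² = 3.24
Cov(H,V) = ρ·SD(H)·SD(V) = 0.3·0.5·1.8 = 0.27
Var(-2H + 1.5V) = (-2)²·Var(H) + (1.5)²·Var(V) + 2·(-2)·(1.5)·Cov(H,V)
= 4·0.25 + 2.25·3.24 + -6·0.27 = 6.67
SD(-2H + 1.5V) = √6.67 ≈ 2.583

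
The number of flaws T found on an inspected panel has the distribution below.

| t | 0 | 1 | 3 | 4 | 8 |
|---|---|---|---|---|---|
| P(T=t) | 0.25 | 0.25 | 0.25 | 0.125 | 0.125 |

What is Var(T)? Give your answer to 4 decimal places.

E[T] = (0)(0.25) + (1)(0.25) + (3)(0.25) + (4)(0.125) + (8)(0.125) = 2.5
E[T²] = (0)²(0.25) + (1)²(0.25) + (3)²(0.25) + (4)²(0.125) + (8)²(0.125) = 12.5
Var(T) = E[T²] − (E[T])² = 12.5 − (2.5)² = 6.25

6.2500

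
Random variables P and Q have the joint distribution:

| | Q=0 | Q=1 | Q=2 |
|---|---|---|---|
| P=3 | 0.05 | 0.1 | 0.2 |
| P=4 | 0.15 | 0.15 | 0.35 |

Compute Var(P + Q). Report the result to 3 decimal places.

0.800

E[P] = 3.65,  E[Q] = 1.35,  E[PQ] = 4.9
Var(P) = 13.55 − (3.65)² = 0.2275;  Var(Q) = 2.45 − (1.35)² = 0.6275
Cov(P,Q) = 4.9 − (3.65)(1.35) = -0.0275
Var(P + Q) = (1)²·0.2275 + (1)²·0.6275 + 2·(1)·(1)·-0.0275 = 0.8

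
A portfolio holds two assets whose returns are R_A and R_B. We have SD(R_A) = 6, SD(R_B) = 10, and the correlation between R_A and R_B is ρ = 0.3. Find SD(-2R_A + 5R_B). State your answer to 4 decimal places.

47.7912

Var(R_A) = (6)² = 36;  Var(R_B) = (10)² = 100
Cov(R_A,R_B) = ρ·SD(R_A)·SD(R_B) = 0.3·6·10 = 18
Var(-2R_A + 5R_B) = (-2)²·Var(R_A) + (5)²·Var(R_B) + 2·(-2)·(5)·Cov(R_A,R_B)
= 4·36 + 25·100 + -20·18 = 2284
SD(-2R_A + 5R_B) = √2284 ≈ 47.7912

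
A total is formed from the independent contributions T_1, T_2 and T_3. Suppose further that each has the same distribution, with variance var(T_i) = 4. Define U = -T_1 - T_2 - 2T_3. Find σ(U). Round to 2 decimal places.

By independence, var(U) = (-1)²var(T_1) + (-1)²var(T_2) + (-2)²var(T_3)
= (-1)²·4 + (-1)²·4 + (-2)²·4 = 24
σ(U) = √24 ≈ 4.90

4.90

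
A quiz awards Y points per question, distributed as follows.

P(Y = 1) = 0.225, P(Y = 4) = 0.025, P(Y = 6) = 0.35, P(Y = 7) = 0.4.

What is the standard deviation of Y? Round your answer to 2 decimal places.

2.35

E[Y] = (1)(0.225) + (4)(0.025) + (6)(0.35) + (7)(0.4) = 5.225
E[Y²] = (1)²(0.225) + (4)²(0.025) + (6)²(0.35) + (7)²(0.4) = 32.825
Var(Y) = E[Y²] − (E[Y])² = 32.825 − (5.225)² = 5.524375
σ(Y) = √5.524375 ≈ 2.35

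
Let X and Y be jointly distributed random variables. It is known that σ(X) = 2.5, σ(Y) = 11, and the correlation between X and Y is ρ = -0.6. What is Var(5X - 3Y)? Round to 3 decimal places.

1740.250

Var(X) = (2.5)² = 6.25;  Var(Y) = (11)² = 121
Cov(X,Y) = ρ·σ(X)·σ(Y) = -0.6·2.5·11 = -16.5
Var(5X - 3Y) = (5)²·Var(X) + (-3)²·Var(Y) + 2·(5)·(-3)·Cov(X,Y)
= 25·6.25 + 9·121 + -30·-16.5 = 1740.25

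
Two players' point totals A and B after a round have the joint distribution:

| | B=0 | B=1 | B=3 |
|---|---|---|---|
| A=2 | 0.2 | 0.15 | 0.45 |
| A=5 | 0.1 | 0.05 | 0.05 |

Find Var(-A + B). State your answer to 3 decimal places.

4.090

E[A] = 2.6,  E[B] = 1.7,  E[AB] = 4
Var(A) = 8.2 − (2.6)² = 1.44;  Var(B) = 4.7 − (1.7)² = 1.81
Cov(A,B) = 4 − (2.6)(1.7) = -0.42
Var(-A + B) = (-1)²·1.44 + (1)²·1.81 + 2·(-1)·(1)·-0.42 = 4.09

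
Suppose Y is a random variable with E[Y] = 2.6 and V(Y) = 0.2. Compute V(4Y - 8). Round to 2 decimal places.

V(4Y - 8) = (4)²·V(Y) = 16·0.2 = 3.2

3.20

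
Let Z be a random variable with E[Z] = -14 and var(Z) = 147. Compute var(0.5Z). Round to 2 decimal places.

var(0.5Z) = (0.5)²·var(Z) = 0.25·147 = 36.75

36.75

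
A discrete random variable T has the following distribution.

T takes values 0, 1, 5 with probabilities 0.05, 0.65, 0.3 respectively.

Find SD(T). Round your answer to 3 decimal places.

E[T] = (0)(0.05) + (1)(0.65) + (5)(0.3) = 2.15
E[T²] = (0)²(0.05) + (1)²(0.65) + (5)²(0.3) = 8.15
Var(T) = E[T²] − (E[T])² = 8.15 − (2.15)² = 3.5275
SD(T) = √3.5275 ≈ 1.878

1.878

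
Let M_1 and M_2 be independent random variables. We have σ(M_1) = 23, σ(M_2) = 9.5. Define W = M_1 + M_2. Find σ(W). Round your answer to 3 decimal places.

24.885

V(M_1) = 529, V(M_2) = 90.25
By independence, V(W) = (1)²V(M_1) + (1)²V(M_2)
= (1)²·529 + (1)²·90.25 = 619.25
σ(W) = √619.25 ≈ 24.885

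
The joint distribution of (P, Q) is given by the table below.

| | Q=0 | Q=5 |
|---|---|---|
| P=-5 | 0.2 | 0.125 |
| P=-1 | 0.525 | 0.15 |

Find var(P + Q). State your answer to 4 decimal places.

E[P] = -2.3,  E[Q] = 1.375,  E[PQ] = -3.875
var(P) = 8.8 − (-2.3)² = 3.51;  var(Q) = 6.875 − (1.375)² = 4.984375
Cov(P,Q) = -3.875 − (-2.3)(1.375) = -0.7125
var(P + Q) = (1)²·3.51 + (1)²·4.984375 + 2·(1)·(1)·-0.7125 = 7.069375

7.0694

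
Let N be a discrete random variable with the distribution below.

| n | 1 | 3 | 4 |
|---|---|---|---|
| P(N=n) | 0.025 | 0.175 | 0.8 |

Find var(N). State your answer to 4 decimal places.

E[N] = (1)(0.025) + (3)(0.175) + (4)(0.8) = 3.75
E[N²] = (1)²(0.025) + (3)²(0.175) + (4)²(0.8) = 14.4
var(N) = E[N²] − (E[N])² = 14.4 − (3.75)² = 0.3375

0.3375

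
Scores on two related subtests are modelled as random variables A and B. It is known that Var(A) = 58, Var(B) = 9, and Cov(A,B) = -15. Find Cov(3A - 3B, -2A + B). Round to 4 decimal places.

-510.0000

Cov(3A - 3B, -2A + B) = (3)(-2)Var(A) + (-3)(1)Var(B) + [(3)(1) + (-3)(-2)]Cov(A,B)
= -6·58 + -3·9 + 9·-15 = -510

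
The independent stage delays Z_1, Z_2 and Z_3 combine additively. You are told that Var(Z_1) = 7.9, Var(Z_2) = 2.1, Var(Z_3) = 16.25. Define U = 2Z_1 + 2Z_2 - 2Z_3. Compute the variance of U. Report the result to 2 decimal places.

By independence, Var(U) = (2)²Var(Z_1) + (2)²Var(Z_2) + (-2)²Var(Z_3)
= (2)²·7.9 + (2)²·2.1 + (-2)²·16.25 = 105

105.00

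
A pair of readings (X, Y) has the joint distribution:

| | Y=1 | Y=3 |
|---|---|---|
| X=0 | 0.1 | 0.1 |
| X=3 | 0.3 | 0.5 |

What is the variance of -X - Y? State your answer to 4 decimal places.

E[X] = 2.4,  E[Y] = 2.2,  E[XY] = 5.4
Var(X) = 7.2 − (2.4)² = 1.44;  Var(Y) = 5.8 − (2.2)² = 0.96
Cov(X,Y) = 5.4 − (2.4)(2.2) = 0.12
Var(-X - Y) = (-1)²·1.44 + (-1)²·0.96 + 2·(-1)·(-1)·0.12 = 2.64

2.6400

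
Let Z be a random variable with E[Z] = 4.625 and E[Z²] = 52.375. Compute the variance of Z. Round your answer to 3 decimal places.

30.984

var(Z) = 52.375 − (4.625)² = 30.984375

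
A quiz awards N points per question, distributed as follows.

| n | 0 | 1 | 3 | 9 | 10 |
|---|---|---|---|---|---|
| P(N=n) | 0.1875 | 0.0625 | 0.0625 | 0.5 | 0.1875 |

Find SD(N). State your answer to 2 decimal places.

4.00

E[N] = (0)(0.1875) + (1)(0.0625) + (3)(0.0625) + (9)(0.5) + (10)(0.1875) = 6.625
E[N²] = (0)²(0.1875) + (1)²(0.0625) + (3)²(0.0625) + (9)²(0.5) + (10)²(0.1875) = 59.875
Var(N) = E[N²] − (E[N])² = 59.875 − (6.625)² = 15.984375
SD(N) = √15.984375 ≈ 4.00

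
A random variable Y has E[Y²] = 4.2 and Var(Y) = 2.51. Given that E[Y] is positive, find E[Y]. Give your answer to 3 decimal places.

(E[Y])² = E[Y²] − Var(Y) = 4.2 − 2.51 = 1.69
E[Y] = √1.69 = 1.3

1.300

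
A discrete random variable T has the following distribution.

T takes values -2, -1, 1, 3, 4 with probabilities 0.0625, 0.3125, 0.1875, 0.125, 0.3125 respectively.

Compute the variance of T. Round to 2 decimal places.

E[T] = (-2)(0.0625) + (-1)(0.3125) + (1)(0.1875) + (3)(0.125) + (4)(0.3125) = 1.375
E[T²] = (-2)²(0.0625) + (-1)²(0.3125) + (1)²(0.1875) + (3)²(0.125) + (4)²(0.3125) = 6.875
V(T) = E[T²] − (E[T])² = 6.875 − (1.375)² = 4.984375

4.98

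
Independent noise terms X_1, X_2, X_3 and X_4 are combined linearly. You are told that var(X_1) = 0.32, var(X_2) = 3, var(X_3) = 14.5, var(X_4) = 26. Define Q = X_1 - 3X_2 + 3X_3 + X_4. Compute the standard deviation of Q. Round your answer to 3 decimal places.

By independence, var(Q) = (1)²var(X_1) + (-3)²var(X_2) + (3)²var(X_3) + (1)²var(X_4)
= (1)²·0.32 + (-3)²·3 + (3)²·14.5 + (1)²·26 = 183.82
SD(Q) = √183.82 ≈ 13.558

13.558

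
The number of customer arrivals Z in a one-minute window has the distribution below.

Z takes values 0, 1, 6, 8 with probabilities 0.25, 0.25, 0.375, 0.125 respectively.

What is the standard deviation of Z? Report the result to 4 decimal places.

3.0822

E[Z] = (0)(0.25) + (1)(0.25) + (6)(0.375) + (8)(0.125) = 3.5
E[Z²] = (0)²(0.25) + (1)²(0.25) + (6)²(0.375) + (8)²(0.125) = 21.75
V(Z) = E[Z²] − (E[Z])² = 21.75 − (3.5)² = 9.5
SD(Z) = √9.5 ≈ 3.0822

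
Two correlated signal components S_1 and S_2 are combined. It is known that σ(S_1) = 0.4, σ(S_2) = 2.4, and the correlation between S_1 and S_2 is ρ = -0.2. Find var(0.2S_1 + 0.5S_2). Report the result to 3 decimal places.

1.408

var(S_1) = (0.4)² = 0.16;  var(S_2) = (2.4)² = 5.76
Cov(S_1,S_2) = ρ·σ(S_1)·σ(S_2) = -0.2·0.4·2.4 = -0.192
var(0.2S_1 + 0.5S_2) = (0.2)²·var(S_1) + (0.5)²·var(S_2) + 2·(0.2)·(0.5)·Cov(S_1,S_2)
= 0.04·0.16 + 0.25·5.76 + 0.2·-0.192 = 1.408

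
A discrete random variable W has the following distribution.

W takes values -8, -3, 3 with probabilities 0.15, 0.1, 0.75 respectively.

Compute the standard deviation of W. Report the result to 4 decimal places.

E[W] = (-8)(0.15) + (-3)(0.1) + (3)(0.75) = 0.75
E[W²] = (-8)²(0.15) + (-3)²(0.1) + (3)²(0.75) = 17.25
V(W) = E[W²] − (E[W])² = 17.25 − (0.75)² = 16.6875
SD(W) = √16.6875 ≈ 4.0850

4.0850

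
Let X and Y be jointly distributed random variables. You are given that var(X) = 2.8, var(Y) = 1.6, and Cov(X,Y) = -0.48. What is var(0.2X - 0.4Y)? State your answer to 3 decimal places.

0.445

var(0.2X - 0.4Y) = (0.2)²·var(X) + (-0.4)²·var(Y) + 2·(0.2)·(-0.4)·Cov(X,Y)
= 0.04·2.8 + 0.16·1.6 + -0.16·-0.48 = 0.4448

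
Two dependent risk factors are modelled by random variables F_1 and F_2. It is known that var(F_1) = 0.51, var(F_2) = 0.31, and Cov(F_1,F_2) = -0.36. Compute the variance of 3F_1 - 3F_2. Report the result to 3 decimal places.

var(3F_1 - 3F_2) = (3)²·var(F_1) + (-3)²·var(F_2) + 2·(3)·(-3)·Cov(F_1,F_2)
= 9·0.51 + 9·0.31 + -18·-0.36 = 13.86

13.860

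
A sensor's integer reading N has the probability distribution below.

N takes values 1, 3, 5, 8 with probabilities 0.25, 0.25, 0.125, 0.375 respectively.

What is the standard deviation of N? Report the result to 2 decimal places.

2.87

E[N] = (1)(0.25) + (3)(0.25) + (5)(0.125) + (8)(0.375) = 4.625
E[N²] = (1)²(0.25) + (3)²(0.25) + (5)²(0.125) + (8)²(0.375) = 29.625
var(N) = E[N²] − (E[N])² = 29.625 − (4.625)² = 8.234375
SD(N) = √8.234375 ≈ 2.87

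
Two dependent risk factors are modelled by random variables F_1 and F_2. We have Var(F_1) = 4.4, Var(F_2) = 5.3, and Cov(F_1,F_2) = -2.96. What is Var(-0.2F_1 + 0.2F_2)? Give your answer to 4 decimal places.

0.6248

Var(-0.2F_1 + 0.2F_2) = (-0.2)²·Var(F_1) + (0.2)²·Var(F_2) + 2·(-0.2)·(0.2)·Cov(F_1,F_2)
= 0.04·4.4 + 0.04·5.3 + -0.08·-2.96 = 0.6248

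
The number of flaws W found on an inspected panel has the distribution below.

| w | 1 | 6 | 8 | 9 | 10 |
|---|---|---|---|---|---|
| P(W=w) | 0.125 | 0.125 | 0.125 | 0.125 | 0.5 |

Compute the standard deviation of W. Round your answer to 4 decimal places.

2.9580

E[W] = (1)(0.125) + (6)(0.125) + (8)(0.125) + (9)(0.125) + (10)(0.5) = 8
E[W²] = (1)²(0.125) + (6)²(0.125) + (8)²(0.125) + (9)²(0.125) + (10)²(0.5) = 72.75
Var(W) = E[W²] − (E[W])² = 72.75 − (8)² = 8.75
SD(W) = √8.75 ≈ 2.9580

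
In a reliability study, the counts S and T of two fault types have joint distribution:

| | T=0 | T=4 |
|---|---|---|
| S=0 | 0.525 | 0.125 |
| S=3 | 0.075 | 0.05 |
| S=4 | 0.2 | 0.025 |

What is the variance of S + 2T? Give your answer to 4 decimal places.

13.2594

E[S] = 1.275,  E[T] = 0.8,  E[ST] = 1
Var(S) = 4.725 − (1.275)² = 3.099375;  Var(T) = 3.2 − (0.8)² = 2.56
cov(S,T) = 1 − (1.275)(0.8) = -0.02
Var(S + 2T) = (1)²·3.099375 + (2)²·2.56 + 2·(1)·(2)·-0.02 = 13.259375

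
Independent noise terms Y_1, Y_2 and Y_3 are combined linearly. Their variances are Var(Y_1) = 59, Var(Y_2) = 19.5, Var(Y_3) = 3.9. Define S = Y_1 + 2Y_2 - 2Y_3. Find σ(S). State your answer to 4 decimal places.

12.3531

By independence, Var(S) = (1)²Var(Y_1) + (2)²Var(Y_2) + (-2)²Var(Y_3)
= (1)²·59 + (2)²·19.5 + (-2)²·3.9 = 152.6
σ(S) = √152.6 ≈ 12.3531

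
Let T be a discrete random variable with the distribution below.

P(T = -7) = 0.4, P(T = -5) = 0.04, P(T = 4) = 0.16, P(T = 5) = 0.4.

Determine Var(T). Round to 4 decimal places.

E[T] = (-7)(0.4) + (-5)(0.04) + (4)(0.16) + (5)(0.4) = -0.36
E[T²] = (-7)²(0.4) + (-5)²(0.04) + (4)²(0.16) + (5)²(0.4) = 33.16
Var(T) = E[T²] − (E[T])² = 33.16 − (-0.36)² = 33.0304

33.0304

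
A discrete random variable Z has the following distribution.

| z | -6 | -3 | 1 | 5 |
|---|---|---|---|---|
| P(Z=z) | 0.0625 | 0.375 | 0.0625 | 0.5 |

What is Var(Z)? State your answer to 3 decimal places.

E[Z] = (-6)(0.0625) + (-3)(0.375) + (1)(0.0625) + (5)(0.5) = 1.0625
E[Z²] = (-6)²(0.0625) + (-3)²(0.375) + (1)²(0.0625) + (5)²(0.5) = 18.1875
Var(Z) = E[Z²] − (E[Z])² = 18.1875 − (1.0625)² = 17.05859375

17.059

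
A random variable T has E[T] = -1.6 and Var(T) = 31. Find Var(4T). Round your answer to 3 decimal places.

Var(4T) = (4)²·Var(T) = 16·31 = 496

496.000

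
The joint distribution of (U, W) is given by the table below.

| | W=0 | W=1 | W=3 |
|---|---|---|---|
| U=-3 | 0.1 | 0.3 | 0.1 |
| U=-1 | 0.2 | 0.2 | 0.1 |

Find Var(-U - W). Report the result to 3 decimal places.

1.890

E[U] = -2,  E[W] = 1.1,  E[UW] = -2.3
Var(U) = 5 − (-2)² = 1;  Var(W) = 2.3 − (1.1)² = 1.09
Cov(U,W) = -2.3 − (-2)(1.1) = -0.1
Var(-U - W) = (-1)²·1 + (-1)²·1.09 + 2·(-1)·(-1)·-0.1 = 1.89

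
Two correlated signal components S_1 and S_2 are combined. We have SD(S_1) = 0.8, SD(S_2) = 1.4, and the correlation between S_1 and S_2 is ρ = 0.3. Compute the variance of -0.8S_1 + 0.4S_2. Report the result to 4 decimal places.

0.5082

V(S_1) = (0.8)² = 0.64;  V(S_2) = (1.4)² = 1.96
Cov(S_1,S_2) = ρ·SD(S_1)·SD(S_2) = 0.3·0.8·1.4 = 0.336
V(-0.8S_1 + 0.4S_2) = (-0.8)²·V(S_1) + (0.4)²·V(S_2) + 2·(-0.8)·(0.4)·Cov(S_1,S_2)
= 0.64·0.64 + 0.16·1.96 + -0.64·0.336 = 0.50816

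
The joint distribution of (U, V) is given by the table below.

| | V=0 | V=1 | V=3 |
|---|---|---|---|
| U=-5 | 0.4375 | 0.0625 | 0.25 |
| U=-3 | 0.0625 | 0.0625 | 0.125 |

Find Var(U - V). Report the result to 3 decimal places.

E[U] = -4.5,  E[V] = 1.25,  E[UV] = -5.375
Var(U) = 21 − (-4.5)² = 0.75;  Var(V) = 3.5 − (1.25)² = 1.9375
cov(U,V) = -5.375 − (-4.5)(1.25) = 0.25
Var(U - V) = (1)²·0.75 + (-1)²·1.9375 + 2·(1)·(-1)·0.25 = 2.1875

2.188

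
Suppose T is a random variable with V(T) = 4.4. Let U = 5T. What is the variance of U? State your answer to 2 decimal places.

V(5T) = (5)²·V(T) = 25·4.4 = 110

110.00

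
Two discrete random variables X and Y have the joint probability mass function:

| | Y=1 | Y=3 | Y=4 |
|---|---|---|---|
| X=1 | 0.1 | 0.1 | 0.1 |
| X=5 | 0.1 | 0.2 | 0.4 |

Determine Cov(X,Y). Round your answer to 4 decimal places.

E[X] = 3.8,  E[Y] = 3.1
E[XY] = 12.3
Cov(X,Y) = E[XY] − E[X]E[Y] = 12.3 − (3.8)(3.1) = 0.52

0.5200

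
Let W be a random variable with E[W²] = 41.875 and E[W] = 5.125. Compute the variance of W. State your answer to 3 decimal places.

Var(W) = 41.875 − (5.125)² = 15.609375

15.609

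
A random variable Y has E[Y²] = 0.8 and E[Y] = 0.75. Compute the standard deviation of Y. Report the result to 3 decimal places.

0.487

var(Y) = 0.8 − (0.75)² = 0.2375
sd(Y) = √0.2375 ≈ 0.487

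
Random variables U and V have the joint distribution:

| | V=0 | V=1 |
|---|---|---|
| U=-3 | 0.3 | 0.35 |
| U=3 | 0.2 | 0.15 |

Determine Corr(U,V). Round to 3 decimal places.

E[U] = -0.9,  E[V] = 0.5
E[UV] = -0.6
Cov(U,V) = E[UV] − E[U]E[V] = -0.6 − (-0.9)(0.5) = -0.15
var(U) = 8.19,  var(V) = 0.25
ρ = -0.15 / √(8.19·0.25) ≈ -0.105

-0.105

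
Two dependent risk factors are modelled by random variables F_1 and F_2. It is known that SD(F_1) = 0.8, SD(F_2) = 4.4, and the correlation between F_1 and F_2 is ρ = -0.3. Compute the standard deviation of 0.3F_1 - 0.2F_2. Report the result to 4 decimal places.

V(F_1) = (0.8)² = 0.64;  V(F_2) = (4.4)² = 19.36
cov(F_1,F_2) = ρ·SD(F_1)·SD(F_2) = -0.3·0.8·4.4 = -1.056
V(0.3F_1 - 0.2F_2) = (0.3)²·V(F_1) + (-0.2)²·V(F_2) + 2·(0.3)·(-0.2)·cov(F_1,F_2)
= 0.09·0.64 + 0.04·19.36 + -0.12·-1.056 = 0.95872
SD(0.3F_1 - 0.2F_2) = √0.95872 ≈ 0.9791

0.9791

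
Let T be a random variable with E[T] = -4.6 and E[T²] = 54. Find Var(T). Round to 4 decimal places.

Var(T) = 54 − (-4.6)² = 32.84

32.8400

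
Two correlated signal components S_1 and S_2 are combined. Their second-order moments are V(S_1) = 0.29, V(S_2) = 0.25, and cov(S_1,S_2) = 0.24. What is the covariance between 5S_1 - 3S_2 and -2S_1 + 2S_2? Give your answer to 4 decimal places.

cov(5S_1 - 3S_2, -2S_1 + 2S_2) = (5)(-2)V(S_1) + (-3)(2)V(S_2) + [(5)(2) + (-3)(-2)]cov(S_1,S_2)
= -10·0.29 + -6·0.25 + 16·0.24 = -0.56

-0.5600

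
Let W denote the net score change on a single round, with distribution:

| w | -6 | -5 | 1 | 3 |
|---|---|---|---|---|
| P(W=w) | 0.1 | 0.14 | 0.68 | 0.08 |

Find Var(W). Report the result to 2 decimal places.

E[W] = (-6)(0.1) + (-5)(0.14) + (1)(0.68) + (3)(0.08) = -0.38
E[W²] = (-6)²(0.1) + (-5)²(0.14) + (1)²(0.68) + (3)²(0.08) = 8.5
Var(W) = E[W²] − (E[W])² = 8.5 − (-0.38)² = 8.3556

8.36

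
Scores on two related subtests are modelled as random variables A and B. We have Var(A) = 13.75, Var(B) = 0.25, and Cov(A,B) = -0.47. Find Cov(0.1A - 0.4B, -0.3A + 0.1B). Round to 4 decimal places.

-0.4836

Cov(0.1A - 0.4B, -0.3A + 0.1B) = (0.1)(-0.3)Var(A) + (-0.4)(0.1)Var(B) + [(0.1)(0.1) + (-0.4)(-0.3)]Cov(A,B)
= -0.03·13.75 + -0.04·0.25 + 0.13·-0.47 = -0.4836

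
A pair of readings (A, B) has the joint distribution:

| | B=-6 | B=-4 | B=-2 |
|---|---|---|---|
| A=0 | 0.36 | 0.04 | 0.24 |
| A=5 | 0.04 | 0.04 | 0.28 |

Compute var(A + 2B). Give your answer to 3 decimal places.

28.122

E[A] = 1.8,  E[B] = -3.76,  E[AB] = -4.8
var(A) = 9 − (1.8)² = 5.76;  var(B) = 17.76 − (-3.76)² = 3.6224
Cov(A,B) = -4.8 − (1.8)(-3.76) = 1.968
var(A + 2B) = (1)²·5.76 + (2)²·3.6224 + 2·(1)·(2)·1.968 = 28.1216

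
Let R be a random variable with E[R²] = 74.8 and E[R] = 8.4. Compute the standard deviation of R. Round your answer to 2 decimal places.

Var(R) = 74.8 − (8.4)² = 4.24
SD(R) = √4.24 ≈ 2.06

2.06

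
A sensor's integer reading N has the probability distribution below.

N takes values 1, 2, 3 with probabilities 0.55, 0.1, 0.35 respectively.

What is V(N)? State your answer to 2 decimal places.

0.86

E[N] = (1)(0.55) + (2)(0.1) + (3)(0.35) = 1.8
E[N²] = (1)²(0.55) + (2)²(0.1) + (3)²(0.35) = 4.1
V(N) = E[N²] − (E[N])² = 4.1 − (1.8)² = 0.86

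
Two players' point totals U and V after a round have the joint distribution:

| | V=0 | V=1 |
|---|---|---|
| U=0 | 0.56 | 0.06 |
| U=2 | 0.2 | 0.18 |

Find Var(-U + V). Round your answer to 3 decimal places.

E[U] = 0.76,  E[V] = 0.24,  E[UV] = 0.36
Var(U) = 1.52 − (0.76)² = 0.9424;  Var(V) = 0.24 − (0.24)² = 0.1824
cov(U,V) = 0.36 − (0.76)(0.24) = 0.1776
Var(-U + V) = (-1)²·0.9424 + (1)²·0.1824 + 2·(-1)·(1)·0.1776 = 0.7696

0.770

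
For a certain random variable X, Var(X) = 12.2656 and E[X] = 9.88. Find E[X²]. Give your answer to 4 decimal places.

109.8800

E[X²] = Var(X) + (E[X])² = 12.2656 + (9.88)² = 109.88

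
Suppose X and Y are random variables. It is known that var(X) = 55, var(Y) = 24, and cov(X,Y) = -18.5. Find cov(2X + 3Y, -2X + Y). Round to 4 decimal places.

-74.0000

cov(2X + 3Y, -2X + Y) = (2)(-2)var(X) + (3)(1)var(Y) + [(2)(1) + (3)(-2)]cov(X,Y)
= -4·55 + 3·24 + -4·-18.5 = -74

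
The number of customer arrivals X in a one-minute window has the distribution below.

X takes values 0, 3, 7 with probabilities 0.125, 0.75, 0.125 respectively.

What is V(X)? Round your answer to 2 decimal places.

3.11

E[X] = (0)(0.125) + (3)(0.75) + (7)(0.125) = 3.125
E[X²] = (0)²(0.125) + (3)²(0.75) + (7)²(0.125) = 12.875
V(X) = E[X²] − (E[X])² = 12.875 − (3.125)² = 3.109375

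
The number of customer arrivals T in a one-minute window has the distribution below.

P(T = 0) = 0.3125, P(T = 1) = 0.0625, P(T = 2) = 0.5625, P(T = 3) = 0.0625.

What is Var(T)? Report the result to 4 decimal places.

E[T] = (0)(0.3125) + (1)(0.0625) + (2)(0.5625) + (3)(0.0625) = 1.375
E[T²] = (0)²(0.3125) + (1)²(0.0625) + (2)²(0.5625) + (3)²(0.0625) = 2.875
Var(T) = E[T²] − (E[T])² = 2.875 − (1.375)² = 0.984375

0.9844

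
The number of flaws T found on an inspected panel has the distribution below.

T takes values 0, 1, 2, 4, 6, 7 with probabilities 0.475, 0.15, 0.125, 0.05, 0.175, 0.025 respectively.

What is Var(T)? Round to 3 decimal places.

E[T] = (0)(0.475) + (1)(0.15) + (2)(0.125) + (4)(0.05) + (6)(0.175) + (7)(0.025) = 1.825
E[T²] = (0)²(0.475) + (1)²(0.15) + (2)²(0.125) + (4)²(0.05) + (6)²(0.175) + (7)²(0.025) = 8.975
Var(T) = E[T²] − (E[T])² = 8.975 − (1.825)² = 5.644375

5.644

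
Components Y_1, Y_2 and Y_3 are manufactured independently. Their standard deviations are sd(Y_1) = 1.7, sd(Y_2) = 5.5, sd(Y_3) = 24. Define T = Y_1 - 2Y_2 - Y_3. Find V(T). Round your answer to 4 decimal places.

V(Y_1) = 2.89, V(Y_2) = 30.25, V(Y_3) = 576
By independence, V(T) = (1)²V(Y_1) + (-2)²V(Y_2) + (-1)²V(Y_3)
= (1)²·2.89 + (-2)²·30.25 + (-1)²·576 = 699.89

699.8900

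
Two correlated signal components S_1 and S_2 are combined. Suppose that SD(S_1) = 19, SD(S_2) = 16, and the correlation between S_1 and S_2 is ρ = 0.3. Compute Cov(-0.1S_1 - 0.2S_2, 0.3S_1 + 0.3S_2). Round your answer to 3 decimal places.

-34.398

Var(S_1) = (19)² = 361;  Var(S_2) = (16)² = 256
Cov(S_1,S_2) = ρ·SD(S_1)·SD(S_2) = 0.3·19·16 = 91.2
Cov(-0.1S_1 - 0.2S_2, 0.3S_1 + 0.3S_2) = (-0.1)(0.3)Var(S_1) + (-0.2)(0.3)Var(S_2) + [(-0.1)(0.3) + (-0.2)(0.3)]Cov(S_1,S_2)
= -0.03·361 + -0.06·256 + -0.09·91.2 = -34.398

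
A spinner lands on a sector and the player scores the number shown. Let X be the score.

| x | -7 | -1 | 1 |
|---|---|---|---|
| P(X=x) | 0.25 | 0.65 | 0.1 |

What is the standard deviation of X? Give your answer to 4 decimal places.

2.7767

E[X] = (-7)(0.25) + (-1)(0.65) + (1)(0.1) = -2.3
E[X²] = (-7)²(0.25) + (-1)²(0.65) + (1)²(0.1) = 13
var(X) = E[X²] − (E[X])² = 13 − (-2.3)² = 7.71
SD(X) = √7.71 ≈ 2.7767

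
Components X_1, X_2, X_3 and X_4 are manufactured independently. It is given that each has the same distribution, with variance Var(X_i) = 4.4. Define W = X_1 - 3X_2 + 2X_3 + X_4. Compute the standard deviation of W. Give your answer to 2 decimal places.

By independence, Var(W) = (1)²Var(X_1) + (-3)²Var(X_2) + (2)²Var(X_3) + (1)²Var(X_4)
= (1)²·4.4 + (-3)²·4.4 + (2)²·4.4 + (1)²·4.4 = 66
sd(W) = √66 ≈ 8.12

8.12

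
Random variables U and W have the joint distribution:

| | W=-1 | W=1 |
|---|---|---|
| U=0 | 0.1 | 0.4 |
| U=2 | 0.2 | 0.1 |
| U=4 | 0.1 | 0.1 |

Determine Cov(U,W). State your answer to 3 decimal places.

E[U] = 1.4,  E[W] = 0.2
E[UW] = -0.2
Cov(U,W) = E[UW] − E[U]E[W] = -0.2 − (1.4)(0.2) = -0.48

-0.480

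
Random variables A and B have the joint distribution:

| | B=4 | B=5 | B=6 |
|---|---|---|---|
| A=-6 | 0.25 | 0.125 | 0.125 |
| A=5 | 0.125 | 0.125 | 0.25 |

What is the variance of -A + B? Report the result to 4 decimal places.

E[A] = -0.5,  E[B] = 5,  E[AB] = -1.125
Var(A) = 30.5 − (-0.5)² = 30.25;  Var(B) = 25.75 − (5)² = 0.75
Cov(A,B) = -1.125 − (-0.5)(5) = 1.375
Var(-A + B) = (-1)²·30.25 + (1)²·0.75 + 2·(-1)·(1)·1.375 = 28.25

28.2500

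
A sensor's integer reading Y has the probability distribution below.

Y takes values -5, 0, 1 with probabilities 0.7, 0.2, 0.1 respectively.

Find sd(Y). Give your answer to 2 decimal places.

2.46

E[Y] = (-5)(0.7) + (0)(0.2) + (1)(0.1) = -3.4
E[Y²] = (-5)²(0.7) + (0)²(0.2) + (1)²(0.1) = 17.6
var(Y) = E[Y²] − (E[Y])² = 17.6 − (-3.4)² = 6.04
sd(Y) = √6.04 ≈ 2.46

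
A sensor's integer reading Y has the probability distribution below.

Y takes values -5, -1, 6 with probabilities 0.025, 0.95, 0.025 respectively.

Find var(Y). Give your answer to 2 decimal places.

E[Y] = (-5)(0.025) + (-1)(0.95) + (6)(0.025) = -0.925
E[Y²] = (-5)²(0.025) + (-1)²(0.95) + (6)²(0.025) = 2.475
var(Y) = E[Y²] − (E[Y])² = 2.475 − (-0.925)² = 1.619375

1.62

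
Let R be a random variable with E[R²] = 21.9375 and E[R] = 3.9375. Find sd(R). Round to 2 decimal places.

Var(R) = 21.9375 − (3.9375)² = 6.43359375
sd(R) = √6.43359375 ≈ 2.54

2.54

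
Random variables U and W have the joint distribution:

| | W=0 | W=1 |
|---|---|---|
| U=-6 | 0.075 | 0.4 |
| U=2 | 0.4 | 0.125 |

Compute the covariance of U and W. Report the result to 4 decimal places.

E[U] = -1.8,  E[W] = 0.525
E[UW] = -2.15
Cov(U,W) = E[UW] − E[U]E[W] = -2.15 − (-1.8)(0.525) = -1.205

-1.2050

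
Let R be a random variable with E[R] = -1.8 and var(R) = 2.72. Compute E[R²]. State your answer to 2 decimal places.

E[R²] = var(R) + (E[R])² = 2.72 + (-1.8)² = 5.96

5.96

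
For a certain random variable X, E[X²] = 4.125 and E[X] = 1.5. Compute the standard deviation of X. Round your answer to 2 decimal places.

var(X) = 4.125 − (1.5)² = 1.875
σ(X) = √1.875 ≈ 1.37

1.37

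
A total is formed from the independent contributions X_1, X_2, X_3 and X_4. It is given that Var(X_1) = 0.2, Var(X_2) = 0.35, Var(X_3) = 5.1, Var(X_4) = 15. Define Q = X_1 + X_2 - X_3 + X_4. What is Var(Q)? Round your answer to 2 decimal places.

By independence, Var(Q) = (1)²Var(X_1) + (1)²Var(X_2) + (-1)²Var(X_3) + (1)²Var(X_4)
= (1)²·0.2 + (1)²·0.35 + (-1)²·5.1 + (1)²·15 = 20.65

20.65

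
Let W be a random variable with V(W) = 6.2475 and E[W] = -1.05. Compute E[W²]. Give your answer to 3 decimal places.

E[W²] = V(W) + (E[W])² = 6.2475 + (-1.05)² = 7.35

7.350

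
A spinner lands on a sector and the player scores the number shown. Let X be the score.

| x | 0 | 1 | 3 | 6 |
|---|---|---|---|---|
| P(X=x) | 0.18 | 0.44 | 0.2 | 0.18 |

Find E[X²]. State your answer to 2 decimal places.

E[X²] = (0)²(0.18) + (1)²(0.44) + (3)²(0.2) + (6)²(0.18) = 8.72

8.72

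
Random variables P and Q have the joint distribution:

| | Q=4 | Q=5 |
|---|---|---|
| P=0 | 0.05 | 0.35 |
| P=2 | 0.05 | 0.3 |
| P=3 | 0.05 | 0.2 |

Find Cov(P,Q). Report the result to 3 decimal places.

E[P] = 1.45,  E[Q] = 4.85
E[PQ] = 7
Cov(P,Q) = E[PQ] − E[P]E[Q] = 7 − (1.45)(4.85) = -0.0325

-0.033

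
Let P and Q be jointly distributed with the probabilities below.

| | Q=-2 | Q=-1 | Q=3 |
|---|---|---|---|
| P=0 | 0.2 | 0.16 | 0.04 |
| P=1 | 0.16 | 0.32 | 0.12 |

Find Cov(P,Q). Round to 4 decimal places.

E[P] = 0.6,  E[Q] = -0.72
E[PQ] = -0.28
Cov(P,Q) = E[PQ] − E[P]E[Q] = -0.28 − (0.6)(-0.72) = 0.152

0.1520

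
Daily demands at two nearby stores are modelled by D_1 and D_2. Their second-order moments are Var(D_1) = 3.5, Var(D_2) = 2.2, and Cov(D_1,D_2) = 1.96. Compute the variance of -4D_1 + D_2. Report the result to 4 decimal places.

42.5200

Var(-4D_1 + D_2) = (-4)²·Var(D_1) + (1)²·Var(D_2) + 2·(-4)·(1)·Cov(D_1,D_2)
= 16·3.5 + 1·2.2 + -8·1.96 = 42.52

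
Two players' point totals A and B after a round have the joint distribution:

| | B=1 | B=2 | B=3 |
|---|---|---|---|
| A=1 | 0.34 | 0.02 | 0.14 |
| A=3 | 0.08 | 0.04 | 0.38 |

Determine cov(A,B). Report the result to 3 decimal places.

E[A] = 2,  E[B] = 2.1
E[AB] = 4.7
cov(A,B) = E[AB] − E[A]E[B] = 4.7 − (2)(2.1) = 0.5

0.500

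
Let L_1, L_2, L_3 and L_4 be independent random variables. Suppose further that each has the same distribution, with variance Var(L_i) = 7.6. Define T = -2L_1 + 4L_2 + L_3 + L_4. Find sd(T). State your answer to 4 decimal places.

12.9306

By independence, Var(T) = (-2)²Var(L_1) + (4)²Var(L_2) + (1)²Var(L_3) + (1)²Var(L_4)
= (-2)²·7.6 + (4)²·7.6 + (1)²·7.6 + (1)²·7.6 = 167.2
sd(T) = √167.2 ≈ 12.9306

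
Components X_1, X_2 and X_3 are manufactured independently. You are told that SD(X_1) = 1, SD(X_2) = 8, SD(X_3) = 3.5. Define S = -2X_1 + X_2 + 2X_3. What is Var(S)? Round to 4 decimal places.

117.0000

Var(X_1) = 1, Var(X_2) = 64, Var(X_3) = 12.25
By independence, Var(S) = (-2)²Var(X_1) + (1)²Var(X_2) + (2)²Var(X_3)
= (-2)²·1 + (1)²·64 + (2)²·12.25 = 117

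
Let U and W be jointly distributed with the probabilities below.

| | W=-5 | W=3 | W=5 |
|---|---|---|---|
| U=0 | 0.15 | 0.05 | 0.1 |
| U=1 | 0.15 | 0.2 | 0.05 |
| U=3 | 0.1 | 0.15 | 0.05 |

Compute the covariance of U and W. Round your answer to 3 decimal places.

0.440

E[U] = 1.3,  E[W] = 0.2
E[UW] = 0.7
Cov(U,W) = E[UW] − E[U]E[W] = 0.7 − (1.3)(0.2) = 0.44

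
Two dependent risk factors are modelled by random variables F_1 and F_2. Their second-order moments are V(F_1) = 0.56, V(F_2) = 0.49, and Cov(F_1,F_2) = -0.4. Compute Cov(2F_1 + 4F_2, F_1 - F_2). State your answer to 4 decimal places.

-1.6400

Cov(2F_1 + 4F_2, F_1 - F_2) = (2)(1)V(F_1) + (4)(-1)V(F_2) + [(2)(-1) + (4)(1)]Cov(F_1,F_2)
= 2·0.56 + -4·0.49 + 2·-0.4 = -1.64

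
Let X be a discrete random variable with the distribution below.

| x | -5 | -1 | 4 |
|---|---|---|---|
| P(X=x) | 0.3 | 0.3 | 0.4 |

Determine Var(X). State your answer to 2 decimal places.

E[X] = (-5)(0.3) + (-1)(0.3) + (4)(0.4) = -0.2
E[X²] = (-5)²(0.3) + (-1)²(0.3) + (4)²(0.4) = 14.2
Var(X) = E[X²] − (E[X])² = 14.2 − (-0.2)² = 14.16

14.16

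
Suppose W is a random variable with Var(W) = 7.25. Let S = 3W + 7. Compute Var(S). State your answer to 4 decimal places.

65.2500

Var(3W + 7) = (3)²·Var(W) = 9·7.25 = 65.25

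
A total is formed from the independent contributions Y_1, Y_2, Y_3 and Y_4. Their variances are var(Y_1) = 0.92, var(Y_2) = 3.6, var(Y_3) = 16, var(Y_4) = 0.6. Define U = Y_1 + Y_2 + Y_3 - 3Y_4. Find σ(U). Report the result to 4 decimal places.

5.0912

By independence, var(U) = (1)²var(Y_1) + (1)²var(Y_2) + (1)²var(Y_3) + (-3)²var(Y_4)
= (1)²·0.92 + (1)²·3.6 + (1)²·16 + (-3)²·0.6 = 25.92
σ(U) = √25.92 ≈ 5.0912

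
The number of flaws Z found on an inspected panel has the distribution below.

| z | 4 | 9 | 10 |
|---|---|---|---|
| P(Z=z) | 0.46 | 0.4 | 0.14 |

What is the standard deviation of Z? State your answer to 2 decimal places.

E[Z] = (4)(0.46) + (9)(0.4) + (10)(0.14) = 6.84
E[Z²] = (4)²(0.46) + (9)²(0.4) + (10)²(0.14) = 53.76
Var(Z) = E[Z²] − (E[Z])² = 53.76 − (6.84)² = 6.9744
SD(Z) = √6.9744 ≈ 2.64

2.64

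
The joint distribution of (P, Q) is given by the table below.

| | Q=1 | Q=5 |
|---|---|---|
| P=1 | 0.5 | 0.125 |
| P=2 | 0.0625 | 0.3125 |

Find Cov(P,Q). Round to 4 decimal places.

0.5938

E[P] = 1.375,  E[Q] = 2.75
E[PQ] = 4.375
Cov(P,Q) = E[PQ] − E[P]E[Q] = 4.375 − (1.375)(2.75) = 0.59375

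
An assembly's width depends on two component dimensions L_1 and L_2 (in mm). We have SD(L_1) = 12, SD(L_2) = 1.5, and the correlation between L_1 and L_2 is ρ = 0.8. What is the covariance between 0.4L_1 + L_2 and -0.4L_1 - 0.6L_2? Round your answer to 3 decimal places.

Var(L_1) = (12)² = 144;  Var(L_2) = (1.5)² = 2.25
cov(L_1,L_2) = ρ·SD(L_1)·SD(L_2) = 0.8·12·1.5 = 14.4
cov(0.4L_1 + L_2, -0.4L_1 - 0.6L_2) = (0.4)(-0.4)Var(L_1) + (1)(-0.6)Var(L_2) + [(0.4)(-0.6) + (1)(-0.4)]cov(L_1,L_2)
= -0.16·144 + -0.6·2.25 + -0.64·14.4 = -33.606

-33.606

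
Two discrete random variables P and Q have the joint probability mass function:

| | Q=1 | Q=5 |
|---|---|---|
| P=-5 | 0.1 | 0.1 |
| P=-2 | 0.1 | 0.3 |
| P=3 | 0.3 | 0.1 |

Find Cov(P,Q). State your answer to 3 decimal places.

-2.000

E[P] = -0.6,  E[Q] = 3
E[PQ] = -3.8
Cov(P,Q) = E[PQ] − E[P]E[Q] = -3.8 − (-0.6)(3) = -2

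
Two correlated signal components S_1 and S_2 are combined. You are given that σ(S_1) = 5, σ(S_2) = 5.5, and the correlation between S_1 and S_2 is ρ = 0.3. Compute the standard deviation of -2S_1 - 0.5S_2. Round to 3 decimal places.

var(S_1) = (5)² = 25;  var(S_2) = (5.5)² = 30.25
Cov(S_1,S_2) = ρ·σ(S_1)·σ(S_2) = 0.3·5·5.5 = 8.25
var(-2S_1 - 0.5S_2) = (-2)²·var(S_1) + (-0.5)²·var(S_2) + 2·(-2)·(-0.5)·Cov(S_1,S_2)
= 4·25 + 0.25·30.25 + 2·8.25 = 124.0625
σ(-2S_1 - 0.5S_2) = √124.0625 ≈ 11.138

11.138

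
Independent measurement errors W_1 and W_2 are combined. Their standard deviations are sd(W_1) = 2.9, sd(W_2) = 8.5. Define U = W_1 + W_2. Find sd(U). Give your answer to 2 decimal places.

V(W_1) = 8.41, V(W_2) = 72.25
By independence, V(U) = (1)²V(W_1) + (1)²V(W_2)
= (1)²·8.41 + (1)²·72.25 = 80.66
sd(U) = √80.66 ≈ 8.98

8.98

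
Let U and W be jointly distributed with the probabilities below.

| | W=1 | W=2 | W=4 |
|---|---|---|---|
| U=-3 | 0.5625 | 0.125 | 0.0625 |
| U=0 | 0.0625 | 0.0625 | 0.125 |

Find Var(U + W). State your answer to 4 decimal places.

E[U] = -2.25,  E[W] = 1.75,  E[UW] = -3.1875
Var(U) = 6.75 − (-2.25)² = 1.6875;  Var(W) = 4.375 − (1.75)² = 1.3125
Cov(U,W) = -3.1875 − (-2.25)(1.75) = 0.75
Var(U + W) = (1)²·1.6875 + (1)²·1.3125 + 2·(1)·(1)·0.75 = 4.5

4.5000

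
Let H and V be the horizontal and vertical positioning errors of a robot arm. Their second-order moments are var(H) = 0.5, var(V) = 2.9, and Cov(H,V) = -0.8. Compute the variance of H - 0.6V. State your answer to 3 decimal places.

2.504

var(H - 0.6V) = (1)²·var(H) + (-0.6)²·var(V) + 2·(1)·(-0.6)·Cov(H,V)
= 1·0.5 + 0.36·2.9 + -1.2·-0.8 = 2.504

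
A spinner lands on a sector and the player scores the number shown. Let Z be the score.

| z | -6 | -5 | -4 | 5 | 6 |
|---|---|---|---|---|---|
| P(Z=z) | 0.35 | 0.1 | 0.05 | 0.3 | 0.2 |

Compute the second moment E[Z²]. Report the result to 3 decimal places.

E[Z²] = (-6)²(0.35) + (-5)²(0.1) + (-4)²(0.05) + (5)²(0.3) + (6)²(0.2) = 30.6

30.600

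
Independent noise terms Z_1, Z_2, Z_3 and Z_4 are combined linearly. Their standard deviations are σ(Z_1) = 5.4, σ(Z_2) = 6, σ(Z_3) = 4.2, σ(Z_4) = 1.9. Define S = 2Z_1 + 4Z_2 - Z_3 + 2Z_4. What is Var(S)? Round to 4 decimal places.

Var(Z_1) = 29.16, Var(Z_2) = 36, Var(Z_3) = 17.64, Var(Z_4) = 3.61
By independence, Var(S) = (2)²Var(Z_1) + (4)²Var(Z_2) + (-1)²Var(Z_3) + (2)²Var(Z_4)
= (2)²·29.16 + (4)²·36 + (-1)²·17.64 + (2)²·3.61 = 724.72

724.7200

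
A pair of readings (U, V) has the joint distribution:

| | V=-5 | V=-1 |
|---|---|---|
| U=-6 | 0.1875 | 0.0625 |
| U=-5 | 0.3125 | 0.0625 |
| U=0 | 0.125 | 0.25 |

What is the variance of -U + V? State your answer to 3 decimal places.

E[U] = -3.375,  E[V] = -3.5,  E[UV] = 14.125
Var(U) = 18.375 − (-3.375)² = 6.984375;  Var(V) = 16 − (-3.5)² = 3.75
Cov(U,V) = 14.125 − (-3.375)(-3.5) = 2.3125
Var(-U + V) = (-1)²·6.984375 + (1)²·3.75 + 2·(-1)·(1)·2.3125 = 6.109375

6.109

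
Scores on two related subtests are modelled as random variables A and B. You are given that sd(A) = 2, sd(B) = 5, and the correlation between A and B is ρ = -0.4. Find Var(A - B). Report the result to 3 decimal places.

Var(A) = (2)² = 4;  Var(B) = (5)² = 25
Cov(A,B) = ρ·sd(A)·sd(B) = -0.4·2·5 = -4
Var(A - B) = (1)²·Var(A) + (-1)²·Var(B) + 2·(1)·(-1)·Cov(A,B)
= 1·4 + 1·25 + -2·-4 = 37

37.000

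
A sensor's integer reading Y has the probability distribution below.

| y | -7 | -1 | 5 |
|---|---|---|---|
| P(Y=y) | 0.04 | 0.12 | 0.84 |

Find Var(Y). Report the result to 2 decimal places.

E[Y] = (-7)(0.04) + (-1)(0.12) + (5)(0.84) = 3.8
E[Y²] = (-7)²(0.04) + (-1)²(0.12) + (5)²(0.84) = 23.08
Var(Y) = E[Y²] − (E[Y])² = 23.08 − (3.8)² = 8.64

8.64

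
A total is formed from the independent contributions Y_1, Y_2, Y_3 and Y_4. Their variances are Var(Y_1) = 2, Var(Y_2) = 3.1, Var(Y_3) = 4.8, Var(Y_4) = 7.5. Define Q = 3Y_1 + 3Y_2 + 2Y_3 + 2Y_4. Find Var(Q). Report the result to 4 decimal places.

95.1000

By independence, Var(Q) = (3)²Var(Y_1) + (3)²Var(Y_2) + (2)²Var(Y_3) + (2)²Var(Y_4)
= (3)²·2 + (3)²·3.1 + (2)²·4.8 + (2)²·7.5 = 95.1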